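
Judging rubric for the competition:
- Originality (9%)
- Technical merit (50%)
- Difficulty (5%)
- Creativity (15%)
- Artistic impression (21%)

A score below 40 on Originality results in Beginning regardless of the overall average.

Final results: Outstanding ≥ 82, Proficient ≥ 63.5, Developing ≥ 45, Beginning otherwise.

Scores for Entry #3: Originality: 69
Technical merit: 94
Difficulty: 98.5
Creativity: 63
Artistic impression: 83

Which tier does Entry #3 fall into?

Outstanding

Originality score 69 ≥ 40: minimum met.
Weighted total:
  Originality 69 × 0.09 = 6.21
  Technical merit 94 × 0.5 = 47
  Difficulty 98.5 × 0.05 = 4.925
  Creativity 63 × 0.15 = 9.45
  Artistic impression 83 × 0.21 = 17.43
Sum = 85.015
85.015 ≥ 82 → Outstanding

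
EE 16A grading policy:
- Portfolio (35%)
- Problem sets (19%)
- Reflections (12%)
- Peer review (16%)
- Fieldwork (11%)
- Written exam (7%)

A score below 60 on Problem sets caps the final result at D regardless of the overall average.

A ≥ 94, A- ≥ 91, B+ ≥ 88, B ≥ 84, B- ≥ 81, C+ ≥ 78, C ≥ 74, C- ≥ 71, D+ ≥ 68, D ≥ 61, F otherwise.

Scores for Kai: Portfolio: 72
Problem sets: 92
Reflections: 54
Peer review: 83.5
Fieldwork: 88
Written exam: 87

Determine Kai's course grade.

Problem sets score 92 ≥ 60: minimum met.
Weighted total:
  Portfolio 72 × 0.35 = 25.2
  Problem sets 92 × 0.19 = 17.48
  Reflections 54 × 0.12 = 6.48
  Peer review 83.5 × 0.16 = 13.36
  Fieldwork 88 × 0.11 = 9.68
  Written exam 87 × 0.07 = 6.09
Sum = 78.29
78.29 is ≥ 78 and < 81 → C+

C+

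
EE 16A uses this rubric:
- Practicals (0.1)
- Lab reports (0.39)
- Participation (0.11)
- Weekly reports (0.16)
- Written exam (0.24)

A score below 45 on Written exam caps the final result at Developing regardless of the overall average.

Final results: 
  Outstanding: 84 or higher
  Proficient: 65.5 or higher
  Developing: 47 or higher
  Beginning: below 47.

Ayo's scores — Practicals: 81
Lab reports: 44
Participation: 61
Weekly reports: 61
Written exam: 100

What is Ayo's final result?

Written exam score 100 ≥ 45: minimum met.
Weighted total:
  Practicals 81 × 0.1 = 8.1
  Lab reports 44 × 0.39 = 17.16
  Participation 61 × 0.11 = 6.71
  Weekly reports 61 × 0.16 = 9.76
  Written exam 100 × 0.24 = 24
Sum = 65.73
65.73 is ≥ 65.5 and < 84 → Proficient

Proficient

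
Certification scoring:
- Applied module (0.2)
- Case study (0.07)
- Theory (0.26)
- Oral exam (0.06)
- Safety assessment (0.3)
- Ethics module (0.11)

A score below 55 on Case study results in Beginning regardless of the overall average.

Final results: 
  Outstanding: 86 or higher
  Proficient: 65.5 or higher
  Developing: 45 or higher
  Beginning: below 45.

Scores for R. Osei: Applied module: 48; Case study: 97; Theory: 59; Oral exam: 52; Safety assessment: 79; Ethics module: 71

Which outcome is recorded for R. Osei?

Proficient

Case study score 97 ≥ 55: minimum met.
Weighted total:
  Applied module 48 × 0.2 = 9.6
  Case study 97 × 0.07 = 6.79
  Theory 59 × 0.26 = 15.34
  Oral exam 52 × 0.06 = 3.12
  Safety assessment 79 × 0.3 = 23.7
  Ethics module 71 × 0.11 = 7.81
Sum = 66.36
66.36 is ≥ 65.5 and < 86 → Proficient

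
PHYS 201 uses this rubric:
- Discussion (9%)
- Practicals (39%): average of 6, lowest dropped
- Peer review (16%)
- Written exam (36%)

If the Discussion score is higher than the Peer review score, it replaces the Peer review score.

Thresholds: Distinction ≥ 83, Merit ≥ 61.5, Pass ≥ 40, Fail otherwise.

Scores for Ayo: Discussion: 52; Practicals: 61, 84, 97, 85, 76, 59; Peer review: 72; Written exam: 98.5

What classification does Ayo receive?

Practicals: drop 59 → average of remaining 5 = 403/5 = 80.6
Discussion (52) ≤ Peer review (72), so Peer review stays at 72.
Weighted total:
  Discussion 52 × 0.09 = 4.68
  Practicals 80.6 × 0.39 = 31.434
  Peer review 72 × 0.16 = 11.52
  Written exam 98.5 × 0.36 = 35.46
Sum = 83.094
83.094 ≥ 83 → Distinction

Distinction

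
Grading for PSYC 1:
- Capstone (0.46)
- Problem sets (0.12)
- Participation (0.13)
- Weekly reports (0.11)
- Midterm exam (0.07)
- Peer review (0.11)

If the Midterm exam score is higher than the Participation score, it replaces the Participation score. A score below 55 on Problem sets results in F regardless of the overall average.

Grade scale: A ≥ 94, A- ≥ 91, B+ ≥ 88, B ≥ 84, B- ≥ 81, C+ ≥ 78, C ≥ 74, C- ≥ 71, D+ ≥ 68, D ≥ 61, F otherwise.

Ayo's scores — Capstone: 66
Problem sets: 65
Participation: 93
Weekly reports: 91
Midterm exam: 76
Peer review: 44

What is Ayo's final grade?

Midterm exam (76) ≤ Participation (93), so Participation stays at 93.
Problem sets score 65 ≥ 55: minimum met.
Weighted total:
  Capstone 66 × 0.46 = 30.36
  Problem sets 65 × 0.12 = 7.8
  Participation 93 × 0.13 = 12.09
  Weekly reports 91 × 0.11 = 10.01
  Midterm exam 76 × 0.07 = 5.32
  Peer review 44 × 0.11 = 4.84
Sum = 70.42
70.42 is ≥ 68 and < 71 → D+

D+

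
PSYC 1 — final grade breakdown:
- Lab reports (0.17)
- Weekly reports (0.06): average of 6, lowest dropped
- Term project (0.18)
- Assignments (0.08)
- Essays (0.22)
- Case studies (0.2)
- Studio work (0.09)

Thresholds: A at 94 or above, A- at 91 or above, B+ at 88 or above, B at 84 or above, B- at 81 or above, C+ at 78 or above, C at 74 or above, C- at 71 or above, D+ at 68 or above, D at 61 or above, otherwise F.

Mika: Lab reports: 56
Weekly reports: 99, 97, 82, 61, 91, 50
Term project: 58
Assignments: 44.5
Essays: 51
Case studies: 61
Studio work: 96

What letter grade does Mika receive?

F

Weekly reports: drop 50 → average of remaining 5 = 430/5 = 86
Weighted total:
  Lab reports 56 × 0.17 = 9.52
  Weekly reports 86 × 0.06 = 5.16
  Term project 58 × 0.18 = 10.44
  Assignments 44.5 × 0.08 = 3.56
  Essays 51 × 0.22 = 11.22
  Case studies 61 × 0.2 = 12.2
  Studio work 96 × 0.09 = 8.64
Sum = 60.74
60.74 < 61 → F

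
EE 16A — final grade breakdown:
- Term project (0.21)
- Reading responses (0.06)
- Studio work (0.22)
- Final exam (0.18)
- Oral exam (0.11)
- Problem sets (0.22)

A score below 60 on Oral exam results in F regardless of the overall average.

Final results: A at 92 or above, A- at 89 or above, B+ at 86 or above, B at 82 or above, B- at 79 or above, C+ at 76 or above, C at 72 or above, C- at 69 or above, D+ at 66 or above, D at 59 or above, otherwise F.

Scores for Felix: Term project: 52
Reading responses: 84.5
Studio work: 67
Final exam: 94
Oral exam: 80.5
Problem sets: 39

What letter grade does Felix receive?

D

Oral exam score 80.5 ≥ 60: minimum met.
Weighted total:
  Term project 52 × 0.21 = 10.92
  Reading responses 84.5 × 0.06 = 5.07
  Studio work 67 × 0.22 = 14.74
  Final exam 94 × 0.18 = 16.92
  Oral exam 80.5 × 0.11 = 8.855
  Problem sets 39 × 0.22 = 8.58
Sum = 65.085
65.085 is ≥ 59 and < 66 → D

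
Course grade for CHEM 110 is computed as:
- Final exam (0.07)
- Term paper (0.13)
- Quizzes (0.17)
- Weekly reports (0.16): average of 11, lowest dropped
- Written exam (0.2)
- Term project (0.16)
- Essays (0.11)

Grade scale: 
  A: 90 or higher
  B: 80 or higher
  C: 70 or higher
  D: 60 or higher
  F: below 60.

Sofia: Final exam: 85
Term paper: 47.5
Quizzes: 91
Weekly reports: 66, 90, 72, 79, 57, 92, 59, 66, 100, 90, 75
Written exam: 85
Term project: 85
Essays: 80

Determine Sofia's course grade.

Weekly reports: drop 57 → average of remaining 10 = 789/10 = 78.9
Weighted total:
  Final exam 85 × 0.07 = 5.95
  Term paper 47.5 × 0.13 = 6.175
  Quizzes 91 × 0.17 = 15.47
  Weekly reports 78.9 × 0.16 = 12.624
  Written exam 85 × 0.2 = 17
  Term project 85 × 0.16 = 13.6
  Essays 80 × 0.11 = 8.8
Sum = 79.619
79.619 is ≥ 70 and < 80 → C

C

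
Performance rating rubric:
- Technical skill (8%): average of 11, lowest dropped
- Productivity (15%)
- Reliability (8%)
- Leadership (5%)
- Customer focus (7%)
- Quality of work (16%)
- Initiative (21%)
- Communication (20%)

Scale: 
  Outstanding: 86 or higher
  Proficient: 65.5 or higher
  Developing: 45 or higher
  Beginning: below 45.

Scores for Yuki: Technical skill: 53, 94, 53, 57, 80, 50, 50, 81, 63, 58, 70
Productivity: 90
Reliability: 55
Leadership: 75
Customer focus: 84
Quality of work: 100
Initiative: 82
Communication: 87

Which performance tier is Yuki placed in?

Proficient

Technical skill: drop 50 → average of remaining 10 = 659/10 = 65.9
Weighted total:
  Technical skill 65.9 × 0.08 = 5.272
  Productivity 90 × 0.15 = 13.5
  Reliability 55 × 0.08 = 4.4
  Leadership 75 × 0.05 = 3.75
  Customer focus 84 × 0.07 = 5.88
  Quality of work 100 × 0.16 = 16
  Initiative 82 × 0.21 = 17.22
  Communication 87 × 0.2 = 17.4
Sum = 83.422
83.422 is ≥ 65.5 and < 86 → Proficient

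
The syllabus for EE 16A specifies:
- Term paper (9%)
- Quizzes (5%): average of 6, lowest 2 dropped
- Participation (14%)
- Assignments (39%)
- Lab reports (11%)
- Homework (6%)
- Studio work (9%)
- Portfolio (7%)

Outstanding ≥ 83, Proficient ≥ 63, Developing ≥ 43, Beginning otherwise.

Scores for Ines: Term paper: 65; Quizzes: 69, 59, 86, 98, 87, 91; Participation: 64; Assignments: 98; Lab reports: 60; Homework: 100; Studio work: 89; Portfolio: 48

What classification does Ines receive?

Quizzes: drop 59, 69 → average of remaining 4 = 362/4 = 90.5
Weighted total:
  Term paper 65 × 0.09 = 5.85
  Quizzes 90.5 × 0.05 = 4.525
  Participation 64 × 0.14 = 8.96
  Assignments 98 × 0.39 = 38.22
  Lab reports 60 × 0.11 = 6.6
  Homework 100 × 0.06 = 6
  Studio work 89 × 0.09 = 8.01
  Portfolio 48 × 0.07 = 3.36
Sum = 81.525
81.525 is ≥ 63 and < 83 → Proficient

Proficient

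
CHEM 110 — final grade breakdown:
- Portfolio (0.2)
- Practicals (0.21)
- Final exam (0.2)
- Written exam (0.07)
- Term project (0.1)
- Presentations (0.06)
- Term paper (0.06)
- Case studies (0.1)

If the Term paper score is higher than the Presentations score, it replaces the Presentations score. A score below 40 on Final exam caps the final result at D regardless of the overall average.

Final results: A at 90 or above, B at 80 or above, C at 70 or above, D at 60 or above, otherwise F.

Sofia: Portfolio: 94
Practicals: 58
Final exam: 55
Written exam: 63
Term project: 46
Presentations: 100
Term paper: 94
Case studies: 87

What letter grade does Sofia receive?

C

Term paper (94) ≤ Presentations (100), so Presentations stays at 100.
Final exam score 55 ≥ 40: minimum met.
Weighted total:
  Portfolio 94 × 0.2 = 18.8
  Practicals 58 × 0.21 = 12.18
  Final exam 55 × 0.2 = 11
  Written exam 63 × 0.07 = 4.41
  Term project 46 × 0.1 = 4.6
  Presentations 100 × 0.06 = 6
  Term paper 94 × 0.06 = 5.64
  Case studies 87 × 0.1 = 8.7
Sum = 71.33
71.33 is ≥ 70 and < 80 → C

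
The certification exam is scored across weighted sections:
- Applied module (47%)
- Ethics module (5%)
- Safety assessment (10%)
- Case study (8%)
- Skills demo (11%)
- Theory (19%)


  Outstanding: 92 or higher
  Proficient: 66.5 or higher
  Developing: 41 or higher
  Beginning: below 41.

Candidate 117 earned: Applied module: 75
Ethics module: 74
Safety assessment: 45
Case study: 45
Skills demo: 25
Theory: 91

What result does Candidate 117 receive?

Proficient

Weighted total:
  Applied module 75 × 0.47 = 35.25
  Ethics module 74 × 0.05 = 3.7
  Safety assessment 45 × 0.1 = 4.5
  Case study 45 × 0.08 = 3.6
  Skills demo 25 × 0.11 = 2.75
  Theory 91 × 0.19 = 17.29
Sum = 67.09
67.09 is ≥ 66.5 and < 92 → Proficient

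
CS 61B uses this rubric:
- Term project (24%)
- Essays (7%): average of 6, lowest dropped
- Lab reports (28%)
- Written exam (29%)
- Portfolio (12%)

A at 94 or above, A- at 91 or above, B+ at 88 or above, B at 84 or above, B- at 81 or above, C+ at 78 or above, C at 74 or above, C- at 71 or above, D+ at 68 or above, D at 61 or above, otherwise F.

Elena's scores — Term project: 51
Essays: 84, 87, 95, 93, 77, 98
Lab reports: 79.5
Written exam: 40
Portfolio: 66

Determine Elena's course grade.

Essays: drop 77 → average of remaining 5 = 457/5 = 91.4
Weighted total:
  Term project 51 × 0.24 = 12.24
  Essays 91.4 × 0.07 = 6.398
  Lab reports 79.5 × 0.28 = 22.26
  Written exam 40 × 0.29 = 11.6
  Portfolio 66 × 0.12 = 7.92
Sum = 60.418
60.418 < 61 → F

F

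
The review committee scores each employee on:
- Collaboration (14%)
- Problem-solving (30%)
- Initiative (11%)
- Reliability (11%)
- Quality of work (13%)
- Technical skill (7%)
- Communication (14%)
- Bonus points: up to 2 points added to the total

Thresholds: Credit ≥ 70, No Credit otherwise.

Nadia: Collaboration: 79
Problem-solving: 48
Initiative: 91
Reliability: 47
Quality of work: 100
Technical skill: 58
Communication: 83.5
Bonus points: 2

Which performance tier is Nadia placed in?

Credit

Weighted total:
  Collaboration 79 × 0.14 = 11.06
  Problem-solving 48 × 0.3 = 14.4
  Initiative 91 × 0.11 = 10.01
  Reliability 47 × 0.11 = 5.17
  Quality of work 100 × 0.13 = 13
  Technical skill 58 × 0.07 = 4.06
  Communication 83.5 × 0.14 = 11.69
Sum = 69.39
Bonus points: 69.39 + 2 = 71.39
71.39 ≥ 70 → Credit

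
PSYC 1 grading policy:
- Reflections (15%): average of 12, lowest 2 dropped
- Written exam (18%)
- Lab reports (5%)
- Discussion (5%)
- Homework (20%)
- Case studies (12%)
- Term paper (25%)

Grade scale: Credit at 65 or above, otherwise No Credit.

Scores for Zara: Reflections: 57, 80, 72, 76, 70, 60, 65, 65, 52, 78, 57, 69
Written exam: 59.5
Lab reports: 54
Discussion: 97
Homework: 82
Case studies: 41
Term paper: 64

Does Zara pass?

Reflections: drop 52, 57 → average of remaining 10 = 692/10 = 69.2
Weighted total:
  Reflections 69.2 × 0.15 = 10.38
  Written exam 59.5 × 0.18 = 10.71
  Lab reports 54 × 0.05 = 2.7
  Discussion 97 × 0.05 = 4.85
  Homework 82 × 0.2 = 16.4
  Case studies 41 × 0.12 = 4.92
  Term paper 64 × 0.25 = 16
Sum = 65.96
65.96 ≥ 65 → Credit

Credit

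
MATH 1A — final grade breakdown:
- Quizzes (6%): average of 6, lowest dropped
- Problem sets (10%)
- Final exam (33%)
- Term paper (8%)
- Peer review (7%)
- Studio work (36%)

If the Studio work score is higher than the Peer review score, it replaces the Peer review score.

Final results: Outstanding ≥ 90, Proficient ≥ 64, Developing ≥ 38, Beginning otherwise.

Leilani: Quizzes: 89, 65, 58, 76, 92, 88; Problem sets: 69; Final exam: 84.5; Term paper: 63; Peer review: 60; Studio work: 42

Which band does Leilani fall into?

Quizzes: drop 58 → average of remaining 5 = 410/5 = 82
Studio work (42) ≤ Peer review (60), so Peer review stays at 60.
Weighted total:
  Quizzes 82 × 0.06 = 4.92
  Problem sets 69 × 0.1 = 6.9
  Final exam 84.5 × 0.33 = 27.885
  Term paper 63 × 0.08 = 5.04
  Peer review 60 × 0.07 = 4.2
  Studio work 42 × 0.36 = 15.12
Sum = 64.065
64.065 is ≥ 64 and < 90 → Proficient

Proficient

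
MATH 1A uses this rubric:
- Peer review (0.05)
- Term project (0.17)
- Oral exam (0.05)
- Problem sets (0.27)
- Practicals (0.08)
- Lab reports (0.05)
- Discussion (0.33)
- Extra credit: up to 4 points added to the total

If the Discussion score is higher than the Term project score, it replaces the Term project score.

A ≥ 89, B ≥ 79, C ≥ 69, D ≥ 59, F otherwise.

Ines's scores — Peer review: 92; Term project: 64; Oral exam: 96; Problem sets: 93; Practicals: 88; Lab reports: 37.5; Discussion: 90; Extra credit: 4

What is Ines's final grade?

Discussion (90) > Term project (64), so Term project counts as 90.
Weighted total:
  Peer review 92 × 0.05 = 4.6
  Term project 90 × 0.17 = 15.3
  Oral exam 96 × 0.05 = 4.8
  Problem sets 93 × 0.27 = 25.11
  Practicals 88 × 0.08 = 7.04
  Lab reports 37.5 × 0.05 = 1.875
  Discussion 90 × 0.33 = 29.7
Sum = 88.425
Extra credit: 88.425 + 4 = 92.425
92.425 ≥ 89 → A

A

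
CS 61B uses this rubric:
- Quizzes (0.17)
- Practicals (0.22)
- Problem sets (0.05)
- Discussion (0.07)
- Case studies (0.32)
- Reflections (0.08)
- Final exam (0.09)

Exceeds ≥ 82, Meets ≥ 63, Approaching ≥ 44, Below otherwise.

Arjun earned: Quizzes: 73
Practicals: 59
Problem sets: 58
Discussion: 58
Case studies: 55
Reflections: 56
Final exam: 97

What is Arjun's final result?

Meets

Weighted total:
  Quizzes 73 × 0.17 = 12.41
  Practicals 59 × 0.22 = 12.98
  Problem sets 58 × 0.05 = 2.9
  Discussion 58 × 0.07 = 4.06
  Case studies 55 × 0.32 = 17.6
  Reflections 56 × 0.08 = 4.48
  Final exam 97 × 0.09 = 8.73
Sum = 63.16
63.16 is ≥ 63 and < 82 → Meets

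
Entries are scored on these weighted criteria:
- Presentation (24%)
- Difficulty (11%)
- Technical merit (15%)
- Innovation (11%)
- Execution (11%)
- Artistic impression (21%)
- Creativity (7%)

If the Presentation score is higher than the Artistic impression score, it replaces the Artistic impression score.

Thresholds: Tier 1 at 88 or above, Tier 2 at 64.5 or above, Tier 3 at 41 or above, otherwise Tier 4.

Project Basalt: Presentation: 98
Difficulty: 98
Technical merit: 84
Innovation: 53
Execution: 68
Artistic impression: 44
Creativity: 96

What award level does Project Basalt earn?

Presentation (98) > Artistic impression (44), so Artistic impression counts as 98.
Weighted total:
  Presentation 98 × 0.24 = 23.52
  Difficulty 98 × 0.11 = 10.78
  Technical merit 84 × 0.15 = 12.6
  Innovation 53 × 0.11 = 5.83
  Execution 68 × 0.11 = 7.48
  Artistic impression 98 × 0.21 = 20.58
  Creativity 96 × 0.07 = 6.72
Sum = 87.51
87.51 is ≥ 64.5 and < 88 → Tier 2

Tier 2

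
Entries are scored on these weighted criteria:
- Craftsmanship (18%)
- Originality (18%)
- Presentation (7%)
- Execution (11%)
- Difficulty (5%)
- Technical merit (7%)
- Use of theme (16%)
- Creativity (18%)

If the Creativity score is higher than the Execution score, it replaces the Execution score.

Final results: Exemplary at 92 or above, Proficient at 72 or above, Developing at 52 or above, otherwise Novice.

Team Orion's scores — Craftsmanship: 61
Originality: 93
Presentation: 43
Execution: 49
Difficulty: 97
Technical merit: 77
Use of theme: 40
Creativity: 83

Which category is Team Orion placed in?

Creativity (83) > Execution (49), so Execution counts as 83.
Weighted total:
  Craftsmanship 61 × 0.18 = 10.98
  Originality 93 × 0.18 = 16.74
  Presentation 43 × 0.07 = 3.01
  Execution 83 × 0.11 = 9.13
  Difficulty 97 × 0.05 = 4.85
  Technical merit 77 × 0.07 = 5.39
  Use of theme 40 × 0.16 = 6.4
  Creativity 83 × 0.18 = 14.94
Sum = 71.44
71.44 is ≥ 52 and < 72 → Developing

Developing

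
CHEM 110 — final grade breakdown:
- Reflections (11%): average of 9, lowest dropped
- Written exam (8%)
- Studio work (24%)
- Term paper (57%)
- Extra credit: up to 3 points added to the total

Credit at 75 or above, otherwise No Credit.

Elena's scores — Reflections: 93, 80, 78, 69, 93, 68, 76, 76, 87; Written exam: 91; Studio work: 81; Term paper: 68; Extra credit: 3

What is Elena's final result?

Reflections: drop 68 → average of remaining 8 = 652/8 = 81.5
Weighted total:
  Reflections 81.5 × 0.11 = 8.965
  Written exam 91 × 0.08 = 7.28
  Studio work 81 × 0.24 = 19.44
  Term paper 68 × 0.57 = 38.76
Sum = 74.445
Extra credit: 74.445 + 3 = 77.445
77.445 ≥ 75 → Credit

Credit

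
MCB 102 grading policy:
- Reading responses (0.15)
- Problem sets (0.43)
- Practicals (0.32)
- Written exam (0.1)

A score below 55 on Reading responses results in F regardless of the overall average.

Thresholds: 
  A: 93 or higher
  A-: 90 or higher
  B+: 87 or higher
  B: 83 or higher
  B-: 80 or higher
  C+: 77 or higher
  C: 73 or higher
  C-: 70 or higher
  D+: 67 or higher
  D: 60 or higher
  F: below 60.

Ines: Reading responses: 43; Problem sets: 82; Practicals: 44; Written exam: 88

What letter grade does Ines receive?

Reading responses score 43 < 55: minimum not met.
Weighted total:
  Reading responses 43 × 0.15 = 6.45
  Problem sets 82 × 0.43 = 35.26
  Practicals 44 × 0.32 = 14.08
  Written exam 88 × 0.1 = 8.8
Sum = 64.59
Because the Reading responses minimum was not met, the result is F.

F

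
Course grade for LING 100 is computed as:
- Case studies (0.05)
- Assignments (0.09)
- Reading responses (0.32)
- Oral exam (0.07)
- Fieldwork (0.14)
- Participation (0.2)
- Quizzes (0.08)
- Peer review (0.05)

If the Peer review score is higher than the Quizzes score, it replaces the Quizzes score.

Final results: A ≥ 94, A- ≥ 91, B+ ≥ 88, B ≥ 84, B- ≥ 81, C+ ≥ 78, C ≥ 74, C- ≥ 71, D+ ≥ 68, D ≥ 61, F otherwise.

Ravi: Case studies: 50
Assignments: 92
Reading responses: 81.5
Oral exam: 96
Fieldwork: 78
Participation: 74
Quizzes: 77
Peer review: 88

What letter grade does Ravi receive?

C+

Peer review (88) > Quizzes (77), so Quizzes counts as 88.
Weighted total:
  Case studies 50 × 0.05 = 2.5
  Assignments 92 × 0.09 = 8.28
  Reading responses 81.5 × 0.32 = 26.08
  Oral exam 96 × 0.07 = 6.72
  Fieldwork 78 × 0.14 = 10.92
  Participation 74 × 0.2 = 14.8
  Quizzes 88 × 0.08 = 7.04
  Peer review 88 × 0.05 = 4.4
Sum = 80.74
80.74 is ≥ 78 and < 81 → C+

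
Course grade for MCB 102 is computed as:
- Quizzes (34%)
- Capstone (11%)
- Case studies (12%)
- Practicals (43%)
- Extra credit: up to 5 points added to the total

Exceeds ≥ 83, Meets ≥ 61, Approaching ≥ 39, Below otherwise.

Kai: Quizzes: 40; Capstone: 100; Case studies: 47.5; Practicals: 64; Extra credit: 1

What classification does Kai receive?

Weighted total:
  Quizzes 40 × 0.34 = 13.6
  Capstone 100 × 0.11 = 11
  Case studies 47.5 × 0.12 = 5.7
  Practicals 64 × 0.43 = 27.52
Sum = 57.82
Extra credit: 57.82 + 1 = 58.82
58.82 is ≥ 39 and < 61 → Approaching

Approaching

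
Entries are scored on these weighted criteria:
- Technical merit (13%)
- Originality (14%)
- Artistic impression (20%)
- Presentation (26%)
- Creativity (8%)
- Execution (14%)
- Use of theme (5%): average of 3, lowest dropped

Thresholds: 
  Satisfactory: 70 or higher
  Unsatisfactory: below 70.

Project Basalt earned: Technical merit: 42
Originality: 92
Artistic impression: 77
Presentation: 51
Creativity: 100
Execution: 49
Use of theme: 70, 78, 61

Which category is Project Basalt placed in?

Unsatisfactory

Use of theme: drop 61 → average of remaining 2 = 148/2 = 74
Weighted total:
  Technical merit 42 × 0.13 = 5.46
  Originality 92 × 0.14 = 12.88
  Artistic impression 77 × 0.2 = 15.4
  Presentation 51 × 0.26 = 13.26
  Creativity 100 × 0.08 = 8
  Execution 49 × 0.14 = 6.86
  Use of theme 74 × 0.05 = 3.7
Sum = 65.56
65.56 < 70 → Unsatisfactory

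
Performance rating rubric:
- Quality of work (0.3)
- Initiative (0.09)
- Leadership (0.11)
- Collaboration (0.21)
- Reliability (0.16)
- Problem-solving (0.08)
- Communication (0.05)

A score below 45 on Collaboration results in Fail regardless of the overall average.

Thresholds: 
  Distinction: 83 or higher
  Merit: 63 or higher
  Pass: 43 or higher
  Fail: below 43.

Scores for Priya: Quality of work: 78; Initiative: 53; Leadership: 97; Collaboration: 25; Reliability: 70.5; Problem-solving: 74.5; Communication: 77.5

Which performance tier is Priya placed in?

Fail

Collaboration score 25 < 45: minimum not met.
Weighted total:
  Quality of work 78 × 0.3 = 23.4
  Initiative 53 × 0.09 = 4.77
  Leadership 97 × 0.11 = 10.67
  Collaboration 25 × 0.21 = 5.25
  Reliability 70.5 × 0.16 = 11.28
  Problem-solving 74.5 × 0.08 = 5.96
  Communication 77.5 × 0.05 = 3.875
Sum = 65.205
Because the Collaboration minimum was not met, the result is Fail.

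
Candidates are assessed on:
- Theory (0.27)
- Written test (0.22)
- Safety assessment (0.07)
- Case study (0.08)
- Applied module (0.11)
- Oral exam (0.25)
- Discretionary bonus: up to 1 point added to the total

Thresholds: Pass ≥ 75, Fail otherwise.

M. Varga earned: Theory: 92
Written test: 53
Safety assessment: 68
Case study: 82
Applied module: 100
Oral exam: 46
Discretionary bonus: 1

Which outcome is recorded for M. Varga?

Fail

Weighted total:
  Theory 92 × 0.27 = 24.84
  Written test 53 × 0.22 = 11.66
  Safety assessment 68 × 0.07 = 4.76
  Case study 82 × 0.08 = 6.56
  Applied module 100 × 0.11 = 11
  Oral exam 46 × 0.25 = 11.5
Sum = 70.32
Discretionary bonus: 70.32 + 1 = 71.32
71.32 < 75 → Fail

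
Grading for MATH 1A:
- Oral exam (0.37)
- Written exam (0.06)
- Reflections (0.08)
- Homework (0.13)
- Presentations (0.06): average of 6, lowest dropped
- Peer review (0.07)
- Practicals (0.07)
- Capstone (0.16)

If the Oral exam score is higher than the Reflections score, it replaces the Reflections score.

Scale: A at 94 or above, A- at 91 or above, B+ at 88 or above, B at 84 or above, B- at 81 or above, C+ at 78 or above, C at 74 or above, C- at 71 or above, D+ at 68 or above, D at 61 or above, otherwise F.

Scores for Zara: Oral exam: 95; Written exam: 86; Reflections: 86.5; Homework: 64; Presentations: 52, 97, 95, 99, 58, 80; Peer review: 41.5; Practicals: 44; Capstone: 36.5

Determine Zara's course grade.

C-

Presentations: drop 52 → average of remaining 5 = 429/5 = 85.8
Oral exam (95) > Reflections (86.5), so Reflections counts as 95.
Weighted total:
  Oral exam 95 × 0.37 = 35.15
  Written exam 86 × 0.06 = 5.16
  Reflections 95 × 0.08 = 7.6
  Homework 64 × 0.13 = 8.32
  Presentations 85.8 × 0.06 = 5.148
  Peer review 41.5 × 0.07 = 2.905
  Practicals 44 × 0.07 = 3.08
  Capstone 36.5 × 0.16 = 5.84
Sum = 73.203
73.203 is ≥ 71 and < 74 → C-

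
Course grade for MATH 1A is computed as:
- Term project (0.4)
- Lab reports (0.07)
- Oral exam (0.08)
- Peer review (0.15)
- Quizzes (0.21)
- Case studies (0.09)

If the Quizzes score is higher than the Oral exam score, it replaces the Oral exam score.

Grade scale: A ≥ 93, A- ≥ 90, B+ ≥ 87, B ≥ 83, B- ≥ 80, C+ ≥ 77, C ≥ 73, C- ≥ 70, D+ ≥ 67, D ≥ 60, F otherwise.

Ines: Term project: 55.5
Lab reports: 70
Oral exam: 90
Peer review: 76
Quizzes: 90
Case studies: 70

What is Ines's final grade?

C-

Quizzes (90) ≤ Oral exam (90), so Oral exam stays at 90.
Weighted total:
  Term project 55.5 × 0.4 = 22.2
  Lab reports 70 × 0.07 = 4.9
  Oral exam 90 × 0.08 = 7.2
  Peer review 76 × 0.15 = 11.4
  Quizzes 90 × 0.21 = 18.9
  Case studies 70 × 0.09 = 6.3
Sum = 70.9
70.9 is ≥ 70 and < 73 → C-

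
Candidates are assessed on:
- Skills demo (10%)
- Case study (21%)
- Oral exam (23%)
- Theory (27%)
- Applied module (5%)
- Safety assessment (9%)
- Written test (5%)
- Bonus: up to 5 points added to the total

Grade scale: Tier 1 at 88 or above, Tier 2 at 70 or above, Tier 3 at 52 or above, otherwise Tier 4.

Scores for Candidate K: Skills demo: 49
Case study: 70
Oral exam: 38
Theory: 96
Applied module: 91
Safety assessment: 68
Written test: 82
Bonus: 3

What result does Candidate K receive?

Weighted total:
  Skills demo 49 × 0.1 = 4.9
  Case study 70 × 0.21 = 14.7
  Oral exam 38 × 0.23 = 8.74
  Theory 96 × 0.27 = 25.92
  Applied module 91 × 0.05 = 4.55
  Safety assessment 68 × 0.09 = 6.12
  Written test 82 × 0.05 = 4.1
Sum = 69.03
Bonus: 69.03 + 3 = 72.03
72.03 is ≥ 70 and < 88 → Tier 2

Tier 2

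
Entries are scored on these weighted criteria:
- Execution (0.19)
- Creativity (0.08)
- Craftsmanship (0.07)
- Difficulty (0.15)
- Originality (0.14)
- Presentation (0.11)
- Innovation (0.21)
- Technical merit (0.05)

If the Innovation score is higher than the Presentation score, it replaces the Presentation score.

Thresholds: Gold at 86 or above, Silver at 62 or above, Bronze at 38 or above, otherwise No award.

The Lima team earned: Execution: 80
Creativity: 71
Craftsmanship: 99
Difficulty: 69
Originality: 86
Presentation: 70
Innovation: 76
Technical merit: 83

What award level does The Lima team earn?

Innovation (76) > Presentation (70), so Presentation counts as 76.
Weighted total:
  Execution 80 × 0.19 = 15.2
  Creativity 71 × 0.08 = 5.68
  Craftsmanship 99 × 0.07 = 6.93
  Difficulty 69 × 0.15 = 10.35
  Originality 86 × 0.14 = 12.04
  Presentation 76 × 0.11 = 8.36
  Innovation 76 × 0.21 = 15.96
  Technical merit 83 × 0.05 = 4.15
Sum = 78.67
78.67 is ≥ 62 and < 86 → Silver

Silver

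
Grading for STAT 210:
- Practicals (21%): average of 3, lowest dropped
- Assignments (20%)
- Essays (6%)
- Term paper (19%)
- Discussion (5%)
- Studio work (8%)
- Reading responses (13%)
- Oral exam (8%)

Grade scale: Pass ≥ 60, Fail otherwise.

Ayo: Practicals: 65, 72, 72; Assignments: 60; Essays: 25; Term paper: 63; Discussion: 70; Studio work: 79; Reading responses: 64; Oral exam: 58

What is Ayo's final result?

Practicals: drop 65 → average of remaining 2 = 144/2 = 72
Weighted total:
  Practicals 72 × 0.21 = 15.12
  Assignments 60 × 0.2 = 12
  Essays 25 × 0.06 = 1.5
  Term paper 63 × 0.19 = 11.97
  Discussion 70 × 0.05 = 3.5
  Studio work 79 × 0.08 = 6.32
  Reading responses 64 × 0.13 = 8.32
  Oral exam 58 × 0.08 = 4.64
Sum = 63.37
63.37 ≥ 60 → Pass

Pass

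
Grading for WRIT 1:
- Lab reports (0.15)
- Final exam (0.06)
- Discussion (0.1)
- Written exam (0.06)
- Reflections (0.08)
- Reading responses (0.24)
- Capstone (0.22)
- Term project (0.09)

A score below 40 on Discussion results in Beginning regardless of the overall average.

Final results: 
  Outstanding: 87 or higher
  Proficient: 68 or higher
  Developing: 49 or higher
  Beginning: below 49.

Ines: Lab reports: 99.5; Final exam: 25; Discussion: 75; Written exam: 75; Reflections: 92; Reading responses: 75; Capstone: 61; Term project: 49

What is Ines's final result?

Discussion score 75 ≥ 40: minimum met.
Weighted total:
  Lab reports 99.5 × 0.15 = 14.925
  Final exam 25 × 0.06 = 1.5
  Discussion 75 × 0.1 = 7.5
  Written exam 75 × 0.06 = 4.5
  Reflections 92 × 0.08 = 7.36
  Reading responses 75 × 0.24 = 18
  Capstone 61 × 0.22 = 13.42
  Term project 49 × 0.09 = 4.41
Sum = 71.615
71.615 is ≥ 68 and < 87 → Proficient

Proficient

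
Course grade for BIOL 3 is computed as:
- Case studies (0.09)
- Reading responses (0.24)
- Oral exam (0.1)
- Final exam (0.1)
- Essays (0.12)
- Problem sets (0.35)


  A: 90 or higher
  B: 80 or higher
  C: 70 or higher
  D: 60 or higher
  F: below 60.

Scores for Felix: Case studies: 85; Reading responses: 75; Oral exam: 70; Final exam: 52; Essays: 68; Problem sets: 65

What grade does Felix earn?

Weighted total:
  Case studies 85 × 0.09 = 7.65
  Reading responses 75 × 0.24 = 18
  Oral exam 70 × 0.1 = 7
  Final exam 52 × 0.1 = 5.2
  Essays 68 × 0.12 = 8.16
  Problem sets 65 × 0.35 = 22.75
Sum = 68.76
68.76 is ≥ 60 and < 70 → D

D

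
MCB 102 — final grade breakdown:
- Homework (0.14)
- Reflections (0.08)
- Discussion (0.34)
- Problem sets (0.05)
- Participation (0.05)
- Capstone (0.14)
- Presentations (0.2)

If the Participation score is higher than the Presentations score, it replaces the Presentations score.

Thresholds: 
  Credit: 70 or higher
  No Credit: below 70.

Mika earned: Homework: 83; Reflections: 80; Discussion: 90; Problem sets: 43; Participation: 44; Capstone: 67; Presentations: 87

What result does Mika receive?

Participation (44) ≤ Presentations (87), so Presentations stays at 87.
Weighted total:
  Homework 83 × 0.14 = 11.62
  Reflections 80 × 0.08 = 6.4
  Discussion 90 × 0.34 = 30.6
  Problem sets 43 × 0.05 = 2.15
  Participation 44 × 0.05 = 2.2
  Capstone 67 × 0.14 = 9.38
  Presentations 87 × 0.2 = 17.4
Sum = 79.75
79.75 ≥ 70 → Credit

Credit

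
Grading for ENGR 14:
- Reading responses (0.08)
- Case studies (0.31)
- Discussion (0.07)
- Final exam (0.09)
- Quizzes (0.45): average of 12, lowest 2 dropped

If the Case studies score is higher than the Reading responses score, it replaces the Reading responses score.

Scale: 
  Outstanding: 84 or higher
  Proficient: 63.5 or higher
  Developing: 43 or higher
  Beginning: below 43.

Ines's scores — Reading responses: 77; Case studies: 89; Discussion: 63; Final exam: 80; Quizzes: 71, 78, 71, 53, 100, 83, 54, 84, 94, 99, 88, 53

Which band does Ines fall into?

Proficient

Quizzes: drop 53, 53 → average of remaining 10 = 822/10 = 82.2
Case studies (89) > Reading responses (77), so Reading responses counts as 89.
Weighted total:
  Reading responses 89 × 0.08 = 7.12
  Case studies 89 × 0.31 = 27.59
  Discussion 63 × 0.07 = 4.41
  Final exam 80 × 0.09 = 7.2
  Quizzes 82.2 × 0.45 = 36.99
Sum = 83.31
83.31 is ≥ 63.5 and < 84 → Proficient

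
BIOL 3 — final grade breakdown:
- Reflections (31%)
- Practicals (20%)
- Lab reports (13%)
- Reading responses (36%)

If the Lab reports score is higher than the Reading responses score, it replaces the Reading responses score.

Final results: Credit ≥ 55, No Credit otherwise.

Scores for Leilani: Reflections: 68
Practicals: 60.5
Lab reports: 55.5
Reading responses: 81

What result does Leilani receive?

Lab reports (55.5) ≤ Reading responses (81), so Reading responses stays at 81.
Weighted total:
  Reflections 68 × 0.31 = 21.08
  Practicals 60.5 × 0.2 = 12.1
  Lab reports 55.5 × 0.13 = 7.215
  Reading responses 81 × 0.36 = 29.16
Sum = 69.555
69.555 ≥ 55 → Credit

Credit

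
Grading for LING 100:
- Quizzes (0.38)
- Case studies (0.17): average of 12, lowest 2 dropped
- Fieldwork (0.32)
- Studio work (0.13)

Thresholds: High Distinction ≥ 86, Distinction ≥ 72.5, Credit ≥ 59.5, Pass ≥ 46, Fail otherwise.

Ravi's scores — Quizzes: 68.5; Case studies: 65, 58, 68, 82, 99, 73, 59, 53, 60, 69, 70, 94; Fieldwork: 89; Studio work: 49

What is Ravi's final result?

Distinction

Case studies: drop 53, 58 → average of remaining 10 = 739/10 = 73.9
Weighted total:
  Quizzes 68.5 × 0.38 = 26.03
  Case studies 73.9 × 0.17 = 12.563
  Fieldwork 89 × 0.32 = 28.48
  Studio work 49 × 0.13 = 6.37
Sum = 73.443
73.443 is ≥ 72.5 and < 86 → Distinction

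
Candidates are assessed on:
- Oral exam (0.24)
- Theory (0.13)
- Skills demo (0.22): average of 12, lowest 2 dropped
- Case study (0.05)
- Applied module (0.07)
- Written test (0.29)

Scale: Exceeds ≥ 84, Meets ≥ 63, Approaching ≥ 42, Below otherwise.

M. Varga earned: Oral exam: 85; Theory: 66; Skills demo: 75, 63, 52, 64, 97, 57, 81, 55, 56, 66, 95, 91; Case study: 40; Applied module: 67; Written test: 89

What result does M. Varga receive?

Skills demo: drop 52, 55 → average of remaining 10 = 745/10 = 74.5
Weighted total:
  Oral exam 85 × 0.24 = 20.4
  Theory 66 × 0.13 = 8.58
  Skills demo 74.5 × 0.22 = 16.39
  Case study 40 × 0.05 = 2
  Applied module 67 × 0.07 = 4.69
  Written test 89 × 0.29 = 25.81
Sum = 77.87
77.87 is ≥ 63 and < 84 → Meets

Meets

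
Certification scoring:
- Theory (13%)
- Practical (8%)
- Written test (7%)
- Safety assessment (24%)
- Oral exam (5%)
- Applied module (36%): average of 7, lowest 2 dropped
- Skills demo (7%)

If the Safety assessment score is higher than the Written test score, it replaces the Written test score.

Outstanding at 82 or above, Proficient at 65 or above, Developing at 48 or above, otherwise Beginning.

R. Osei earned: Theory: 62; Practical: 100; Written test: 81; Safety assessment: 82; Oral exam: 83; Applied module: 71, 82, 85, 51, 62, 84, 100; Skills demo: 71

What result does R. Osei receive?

Proficient

Applied module: drop 51, 62 → average of remaining 5 = 422/5 = 84.4
Safety assessment (82) > Written test (81), so Written test counts as 82.
Weighted total:
  Theory 62 × 0.13 = 8.06
  Practical 100 × 0.08 = 8
  Written test 82 × 0.07 = 5.74
  Safety assessment 82 × 0.24 = 19.68
  Oral exam 83 × 0.05 = 4.15
  Applied module 84.4 × 0.36 = 30.384
  Skills demo 71 × 0.07 = 4.97
Sum = 80.984
80.984 is ≥ 65 and < 82 → Proficient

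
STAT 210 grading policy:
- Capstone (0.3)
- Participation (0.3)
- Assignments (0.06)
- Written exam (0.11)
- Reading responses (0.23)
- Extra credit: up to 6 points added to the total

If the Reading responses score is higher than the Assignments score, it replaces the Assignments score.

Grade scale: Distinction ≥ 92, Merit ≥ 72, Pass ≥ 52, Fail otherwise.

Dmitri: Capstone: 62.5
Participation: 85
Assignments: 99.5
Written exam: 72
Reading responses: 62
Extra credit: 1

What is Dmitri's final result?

Merit

Reading responses (62) ≤ Assignments (99.5), so Assignments stays at 99.5.
Weighted total:
  Capstone 62.5 × 0.3 = 18.75
  Participation 85 × 0.3 = 25.5
  Assignments 99.5 × 0.06 = 5.97
  Written exam 72 × 0.11 = 7.92
  Reading responses 62 × 0.23 = 14.26
Sum = 72.4
Extra credit: 72.4 + 1 = 73.4
73.4 is ≥ 72 and < 92 → Merit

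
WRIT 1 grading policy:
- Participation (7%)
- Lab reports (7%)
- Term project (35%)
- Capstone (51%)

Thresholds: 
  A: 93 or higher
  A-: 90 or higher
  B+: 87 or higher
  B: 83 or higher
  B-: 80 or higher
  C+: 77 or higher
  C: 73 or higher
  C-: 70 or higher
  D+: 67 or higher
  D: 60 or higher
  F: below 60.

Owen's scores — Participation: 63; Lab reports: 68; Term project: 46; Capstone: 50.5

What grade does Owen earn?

F

Weighted total:
  Participation 63 × 0.07 = 4.41
  Lab reports 68 × 0.07 = 4.76
  Term project 46 × 0.35 = 16.1
  Capstone 50.5 × 0.51 = 25.755
Sum = 51.025
51.025 < 60 → F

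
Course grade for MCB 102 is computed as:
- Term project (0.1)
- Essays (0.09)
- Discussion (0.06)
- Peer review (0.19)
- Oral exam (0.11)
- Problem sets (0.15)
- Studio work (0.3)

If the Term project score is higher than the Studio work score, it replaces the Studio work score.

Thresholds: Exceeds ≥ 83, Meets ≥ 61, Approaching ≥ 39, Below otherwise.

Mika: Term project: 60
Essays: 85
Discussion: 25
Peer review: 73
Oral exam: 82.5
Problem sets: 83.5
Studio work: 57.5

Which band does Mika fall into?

Term project (60) > Studio work (57.5), so Studio work counts as 60.
Weighted total:
  Term project 60 × 0.1 = 6
  Essays 85 × 0.09 = 7.65
  Discussion 25 × 0.06 = 1.5
  Peer review 73 × 0.19 = 13.87
  Oral exam 82.5 × 0.11 = 9.075
  Problem sets 83.5 × 0.15 = 12.525
  Studio work 60 × 0.3 = 18
Sum = 68.62
68.62 is ≥ 61 and < 83 → Meets

Meets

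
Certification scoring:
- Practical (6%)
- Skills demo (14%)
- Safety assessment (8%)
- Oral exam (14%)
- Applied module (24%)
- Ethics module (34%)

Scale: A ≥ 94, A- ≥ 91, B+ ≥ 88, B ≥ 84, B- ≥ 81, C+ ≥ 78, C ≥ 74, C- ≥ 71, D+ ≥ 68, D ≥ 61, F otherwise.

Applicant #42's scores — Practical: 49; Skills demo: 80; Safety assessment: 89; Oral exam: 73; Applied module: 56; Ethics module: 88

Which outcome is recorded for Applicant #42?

Weighted total:
  Practical 49 × 0.06 = 2.94
  Skills demo 80 × 0.14 = 11.2
  Safety assessment 89 × 0.08 = 7.12
  Oral exam 73 × 0.14 = 10.22
  Applied module 56 × 0.24 = 13.44
  Ethics module 88 × 0.34 = 29.92
Sum = 74.84
74.84 is ≥ 74 and < 78 → C

C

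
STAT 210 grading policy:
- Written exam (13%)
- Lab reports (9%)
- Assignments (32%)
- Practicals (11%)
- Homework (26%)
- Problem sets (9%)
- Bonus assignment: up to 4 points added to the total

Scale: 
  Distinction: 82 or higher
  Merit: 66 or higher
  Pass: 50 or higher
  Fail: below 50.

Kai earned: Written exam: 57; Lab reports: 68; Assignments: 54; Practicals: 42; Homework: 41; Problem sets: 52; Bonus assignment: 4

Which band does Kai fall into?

Weighted total:
  Written exam 57 × 0.13 = 7.41
  Lab reports 68 × 0.09 = 6.12
  Assignments 54 × 0.32 = 17.28
  Practicals 42 × 0.11 = 4.62
  Homework 41 × 0.26 = 10.66
  Problem sets 52 × 0.09 = 4.68
Sum = 50.77
Bonus assignment: 50.77 + 4 = 54.77
54.77 is ≥ 50 and < 66 → Pass

Pass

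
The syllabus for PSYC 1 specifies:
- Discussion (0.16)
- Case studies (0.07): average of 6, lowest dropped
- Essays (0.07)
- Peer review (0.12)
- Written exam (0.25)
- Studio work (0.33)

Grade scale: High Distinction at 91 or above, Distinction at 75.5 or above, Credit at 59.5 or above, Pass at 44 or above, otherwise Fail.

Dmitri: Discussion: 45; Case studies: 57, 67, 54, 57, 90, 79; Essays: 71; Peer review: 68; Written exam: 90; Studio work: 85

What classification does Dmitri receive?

Distinction

Case studies: drop 54 → average of remaining 5 = 350/5 = 70
Weighted total:
  Discussion 45 × 0.16 = 7.2
  Case studies 70 × 0.07 = 4.9
  Essays 71 × 0.07 = 4.97
  Peer review 68 × 0.12 = 8.16
  Written exam 90 × 0.25 = 22.5
  Studio work 85 × 0.33 = 28.05
Sum = 75.78
75.78 is ≥ 75.5 and < 91 → Distinction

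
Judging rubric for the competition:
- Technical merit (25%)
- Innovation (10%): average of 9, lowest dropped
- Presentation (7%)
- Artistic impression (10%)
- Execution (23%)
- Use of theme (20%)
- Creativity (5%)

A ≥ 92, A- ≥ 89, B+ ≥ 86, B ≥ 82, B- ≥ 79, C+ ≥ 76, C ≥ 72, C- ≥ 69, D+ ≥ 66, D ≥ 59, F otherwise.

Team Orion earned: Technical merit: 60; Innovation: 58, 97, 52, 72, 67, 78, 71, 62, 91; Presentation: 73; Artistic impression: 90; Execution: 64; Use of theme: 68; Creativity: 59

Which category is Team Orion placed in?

Innovation: drop 52 → average of remaining 8 = 596/8 = 74.5
Weighted total:
  Technical merit 60 × 0.25 = 15
  Innovation 74.5 × 0.1 = 7.45
  Presentation 73 × 0.07 = 5.11
  Artistic impression 90 × 0.1 = 9
  Execution 64 × 0.23 = 14.72
  Use of theme 68 × 0.2 = 13.6
  Creativity 59 × 0.05 = 2.95
Sum = 67.83
67.83 is ≥ 66 and < 69 → D+

D+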